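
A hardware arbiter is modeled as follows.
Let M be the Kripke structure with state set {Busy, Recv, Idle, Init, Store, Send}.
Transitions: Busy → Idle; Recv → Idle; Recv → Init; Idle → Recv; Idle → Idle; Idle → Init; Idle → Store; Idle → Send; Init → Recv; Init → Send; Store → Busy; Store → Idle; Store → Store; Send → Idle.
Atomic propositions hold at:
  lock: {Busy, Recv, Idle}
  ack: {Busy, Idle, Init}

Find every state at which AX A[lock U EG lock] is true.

EG lock: greatest fixpoint, start Z0 = {Busy, Recv, Idle}, keep only states in Sat with some successor in Z. Already a fixed point.
Sat(EG lock) = {Busy, Recv, Idle}
A[lock U EG lock]: least fixpoint, start Z0 = Sat(EG lock) = {Busy, Recv, Idle}, add states in Sat(lock) with every successor in Z. Already a fixed point.
Sat(A[lock U EG lock]) = {Busy, Recv, Idle}
Sat(AX A[lock U EG lock]) = {s : every successor in {Busy, Recv, Idle}} = {Busy, Send}

{Busy, Send}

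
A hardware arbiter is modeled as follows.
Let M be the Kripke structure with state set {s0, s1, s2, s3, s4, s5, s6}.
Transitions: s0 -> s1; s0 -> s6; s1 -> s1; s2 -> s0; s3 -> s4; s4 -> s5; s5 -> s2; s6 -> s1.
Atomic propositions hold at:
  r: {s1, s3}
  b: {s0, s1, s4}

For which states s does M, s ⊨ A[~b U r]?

{s1, s3, s6}

Sat(~b) = {s2, s3, s5, s6}
A[~b U r]: least fixpoint, start Z0 = Sat(r) = {s1, s3}, add states in Sat(~b) with every successor in Z. Z1 = {s1, s3, s6}; fixed.
Sat(A[~b U r]) = {s1, s3, s6}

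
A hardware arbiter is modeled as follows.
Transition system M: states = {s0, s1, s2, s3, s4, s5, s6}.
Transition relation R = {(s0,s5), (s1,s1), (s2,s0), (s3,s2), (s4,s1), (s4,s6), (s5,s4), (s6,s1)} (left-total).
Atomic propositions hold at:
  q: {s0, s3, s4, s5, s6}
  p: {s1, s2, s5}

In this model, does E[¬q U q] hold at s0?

Sat(¬q) = {s1, s2}
E[¬q U q]: least fixpoint, start Z0 = Sat(q) = {s0, s3, s4, s5, s6}, add states in Sat(¬q) with some successor in Z. Z1 = {s0, s2, s3, s4, s5, s6}; fixed.
Sat(E[¬q U q]) = {s0, s2, s3, s4, s5, s6}
s0 ∈ Sat(E[¬q U q]) = {s0, s2, s3, s4, s5, s6}, so the formula holds at s0.

Yes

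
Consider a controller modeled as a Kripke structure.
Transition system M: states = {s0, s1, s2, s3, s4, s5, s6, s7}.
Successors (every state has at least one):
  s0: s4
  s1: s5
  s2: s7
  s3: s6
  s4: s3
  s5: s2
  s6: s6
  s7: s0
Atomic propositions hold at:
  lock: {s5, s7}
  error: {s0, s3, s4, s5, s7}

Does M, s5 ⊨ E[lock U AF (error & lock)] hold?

Yes

Sat(error & lock) = {s5, s7}
AF (error & lock): least fixpoint, start Z0 = {s5, s7}, add states with every successor in Z. Z1 = {s1, s2, s5, s7}; fixed.
Sat(AF (error & lock)) = {s1, s2, s5, s7}
E[lock U AF (error & lock)]: least fixpoint, start Z0 = Sat(AF (error & lock)) = {s1, s2, s5, s7}, add states in Sat(lock) with some successor in Z. Already a fixed point.
Sat(E[lock U AF (error & lock)]) = {s1, s2, s5, s7}
s5 ∈ Sat(E[lock U AF (error & lock)]) = {s1, s2, s5, s7}, so the formula holds at s5.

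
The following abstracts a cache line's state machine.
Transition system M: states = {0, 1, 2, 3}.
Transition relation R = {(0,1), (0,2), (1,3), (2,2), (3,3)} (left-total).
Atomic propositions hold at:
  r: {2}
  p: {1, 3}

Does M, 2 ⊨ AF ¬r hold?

No

Sat(¬r) = {0, 1, 3}
AF ¬r: least fixpoint, start Z0 = {0, 1, 3}, add states with every successor in Z. Already a fixed point.
Sat(AF ¬r) = {0, 1, 3}
2 ∉ Sat(AF ¬r) = {0, 1, 3}, so the formula does not hold at 2.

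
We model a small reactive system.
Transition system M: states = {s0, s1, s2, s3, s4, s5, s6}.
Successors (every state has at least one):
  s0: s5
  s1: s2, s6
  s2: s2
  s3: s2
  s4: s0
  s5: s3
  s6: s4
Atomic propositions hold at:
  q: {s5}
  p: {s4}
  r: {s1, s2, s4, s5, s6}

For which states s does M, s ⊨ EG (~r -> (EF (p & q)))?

{s1, s2}

Sat(~r) = {s0, s3}
Sat(p & q) = ∅
EF (p & q): least fixpoint, start Z0 = ∅, add states with some successor in Z. Already a fixed point.
Sat(EF (p & q)) = ∅
Sat(~r -> (EF (p & q))) = {s1, s2, s4, s5, s6}
EG (~r -> (EF (p & q))): greatest fixpoint, start Z0 = {s1, s2, s4, s5, s6}, keep only states in Sat with some successor in Z. Z1 = {s1, s2, s6}; Z2 = {s1, s2}; fixed.
Sat(EG (~r -> (EF (p & q)))) = {s1, s2}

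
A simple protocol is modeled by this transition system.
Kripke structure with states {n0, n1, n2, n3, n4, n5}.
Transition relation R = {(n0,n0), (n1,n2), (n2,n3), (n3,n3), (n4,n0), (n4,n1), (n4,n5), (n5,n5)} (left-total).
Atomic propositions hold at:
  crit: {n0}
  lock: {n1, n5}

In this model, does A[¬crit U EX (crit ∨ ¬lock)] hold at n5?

No

Sat(¬crit) = {n1, n2, n3, n4, n5}
Sat(¬lock) = {n0, n2, n3, n4}
Sat(crit ∨ ¬lock) = {n0, n2, n3, n4}
Sat(EX (crit ∨ ¬lock)) = {s : some successor in {n0, n2, n3, n4}} = {n0, n1, n2, n3, n4}
A[¬crit U EX (crit ∨ ¬lock)]: least fixpoint, start Z0 = Sat(EX (crit ∨ ¬lock)) = {n0, n1, n2, n3, n4}, add states in Sat(¬crit) with every successor in Z. Already a fixed point.
Sat(A[¬crit U EX (crit ∨ ¬lock)]) = {n0, n1, n2, n3, n4}
n5 ∉ Sat(A[¬crit U EX (crit ∨ ¬lock)]) = {n0, n1, n2, n3, n4}, so the formula does not hold at n5.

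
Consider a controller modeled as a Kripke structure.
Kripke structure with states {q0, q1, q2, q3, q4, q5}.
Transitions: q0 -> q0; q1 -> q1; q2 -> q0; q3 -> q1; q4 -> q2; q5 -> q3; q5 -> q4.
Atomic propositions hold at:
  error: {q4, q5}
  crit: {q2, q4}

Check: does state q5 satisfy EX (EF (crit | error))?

Yes

Sat(crit | error) = {q2, q4, q5}
EF (crit | error): least fixpoint, start Z0 = {q2, q4, q5}, add states with some successor in Z. Already a fixed point.
Sat(EF (crit | error)) = {q2, q4, q5}
Sat(EX (EF (crit | error))) = {s : some successor in {q2, q4, q5}} = {q4, q5}
q5 ∈ Sat(EX (EF (crit | error))) = {q4, q5}, so the formula holds at q5.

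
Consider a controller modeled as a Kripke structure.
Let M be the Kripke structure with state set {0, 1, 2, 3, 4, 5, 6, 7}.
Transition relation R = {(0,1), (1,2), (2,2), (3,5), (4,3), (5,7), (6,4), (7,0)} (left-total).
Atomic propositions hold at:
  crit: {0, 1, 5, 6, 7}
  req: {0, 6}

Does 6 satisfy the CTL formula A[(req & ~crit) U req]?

Yes

Sat(~crit) = {2, 3, 4}
Sat(req & ~crit) = ∅
A[(req & ~crit) U req]: least fixpoint, start Z0 = Sat(req) = {0, 6}, add states in Sat(req & ~crit) with every successor in Z. Already a fixed point.
Sat(A[(req & ~crit) U req]) = {0, 6}
6 ∈ Sat(A[(req & ~crit) U req]) = {0, 6}, so the formula holds at 6.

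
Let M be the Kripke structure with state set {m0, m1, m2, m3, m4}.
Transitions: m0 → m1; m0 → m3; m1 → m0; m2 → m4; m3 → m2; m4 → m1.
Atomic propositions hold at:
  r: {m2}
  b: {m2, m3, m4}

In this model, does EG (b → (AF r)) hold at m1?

Yes

AF r: least fixpoint, start Z0 = {m2}, add states with every successor in Z. Z1 = {m2, m3}; fixed.
Sat(AF r) = {m2, m3}
Sat(b → (AF r)) = {m0, m1, m2, m3}
EG (b → (AF r)): greatest fixpoint, start Z0 = {m0, m1, m2, m3}, keep only states in Sat with some successor in Z. Z1 = {m0, m1, m3}; Z2 = {m0, m1}; fixed.
Sat(EG (b → (AF r))) = {m0, m1}
m1 ∈ Sat(EG (b → (AF r))) = {m0, m1}, so the formula holds at m1.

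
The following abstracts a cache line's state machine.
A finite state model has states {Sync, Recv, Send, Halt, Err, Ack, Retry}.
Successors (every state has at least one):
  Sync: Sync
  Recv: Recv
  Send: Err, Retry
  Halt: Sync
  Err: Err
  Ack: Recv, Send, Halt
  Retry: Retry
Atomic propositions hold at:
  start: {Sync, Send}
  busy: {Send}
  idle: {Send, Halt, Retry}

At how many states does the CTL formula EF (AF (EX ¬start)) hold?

Sat(¬start) = {Recv, Halt, Err, Ack, Retry}
Sat(EX ¬start) = {s : some successor in {Recv, Halt, Err, Ack, Retry}} = {Recv, Send, Err, Ack, Retry}
AF (EX ¬start): least fixpoint, start Z0 = {Recv, Send, Err, Ack, Retry}, add states with every successor in Z. Already a fixed point.
Sat(AF (EX ¬start)) = {Recv, Send, Err, Ack, Retry}
EF (AF (EX ¬start)): least fixpoint, start Z0 = {Recv, Send, Err, Ack, Retry}, add states with some successor in Z. Already a fixed point.
Sat(EF (AF (EX ¬start))) = {Recv, Send, Err, Ack, Retry}
|Sat(EF (AF (EX ¬start)))| = |{Recv, Send, Err, Ack, Retry}| = 5.

5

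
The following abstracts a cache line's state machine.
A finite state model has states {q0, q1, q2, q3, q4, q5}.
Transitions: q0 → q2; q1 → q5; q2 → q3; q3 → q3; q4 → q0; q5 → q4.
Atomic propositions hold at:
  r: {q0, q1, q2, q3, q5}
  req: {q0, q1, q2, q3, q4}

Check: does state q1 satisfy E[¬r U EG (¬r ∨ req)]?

Sat(¬r) = {q4}
Sat(¬r ∨ req) = {q0, q1, q2, q3, q4}
EG (¬r ∨ req): greatest fixpoint, start Z0 = {q0, q1, q2, q3, q4}, keep only states in Sat with some successor in Z. Z1 = {q0, q2, q3, q4}; fixed.
Sat(EG (¬r ∨ req)) = {q0, q2, q3, q4}
E[¬r U EG (¬r ∨ req)]: least fixpoint, start Z0 = Sat(EG (¬r ∨ req)) = {q0, q2, q3, q4}, add states in Sat(¬r) with some successor in Z. Already a fixed point.
Sat(E[¬r U EG (¬r ∨ req)]) = {q0, q2, q3, q4}
q1 ∉ Sat(E[¬r U EG (¬r ∨ req)]) = {q0, q2, q3, q4}, so the formula does not hold at q1.

No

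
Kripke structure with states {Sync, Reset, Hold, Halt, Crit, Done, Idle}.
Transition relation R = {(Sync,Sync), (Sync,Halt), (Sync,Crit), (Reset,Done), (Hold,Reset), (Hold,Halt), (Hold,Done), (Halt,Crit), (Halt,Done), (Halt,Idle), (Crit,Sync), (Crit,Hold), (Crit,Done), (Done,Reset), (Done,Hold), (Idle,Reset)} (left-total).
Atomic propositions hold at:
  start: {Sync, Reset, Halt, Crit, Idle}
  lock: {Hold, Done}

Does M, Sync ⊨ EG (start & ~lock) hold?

Yes

Sat(~lock) = {Sync, Reset, Halt, Crit, Idle}
Sat(start & ~lock) = {Sync, Reset, Halt, Crit, Idle}
EG (start & ~lock): greatest fixpoint, start Z0 = {Sync, Reset, Halt, Crit, Idle}, keep only states in Sat with some successor in Z. Z1 = {Sync, Halt, Crit, Idle}; Z2 = {Sync, Halt, Crit}; fixed.
Sat(EG (start & ~lock)) = {Sync, Halt, Crit}
Sync ∈ Sat(EG (start & ~lock)) = {Sync, Halt, Crit}, so the formula holds at Sync.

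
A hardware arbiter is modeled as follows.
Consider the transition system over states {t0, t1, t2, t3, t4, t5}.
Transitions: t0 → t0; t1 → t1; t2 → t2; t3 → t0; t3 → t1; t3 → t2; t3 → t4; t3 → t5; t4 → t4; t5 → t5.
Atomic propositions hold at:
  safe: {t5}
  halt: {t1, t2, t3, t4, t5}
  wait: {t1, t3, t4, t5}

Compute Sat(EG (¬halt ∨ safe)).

Sat(¬halt) = {t0}
Sat(¬halt ∨ safe) = {t0, t5}
EG (¬halt ∨ safe): greatest fixpoint, start Z0 = {t0, t5}, keep only states in Sat with some successor in Z. Already a fixed point.
Sat(EG (¬halt ∨ safe)) = {t0, t5}

{t0, t5}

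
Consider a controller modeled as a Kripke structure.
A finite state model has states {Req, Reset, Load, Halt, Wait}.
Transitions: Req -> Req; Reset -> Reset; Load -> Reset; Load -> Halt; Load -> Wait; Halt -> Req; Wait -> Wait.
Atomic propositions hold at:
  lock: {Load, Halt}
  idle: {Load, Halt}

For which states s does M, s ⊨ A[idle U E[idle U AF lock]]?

AF lock: least fixpoint, start Z0 = {Load, Halt}, add states with every successor in Z. Already a fixed point.
Sat(AF lock) = {Load, Halt}
E[idle U AF lock]: least fixpoint, start Z0 = Sat(AF lock) = {Load, Halt}, add states in Sat(idle) with some successor in Z. Already a fixed point.
Sat(E[idle U AF lock]) = {Load, Halt}
A[idle U E[idle U AF lock]]: least fixpoint, start Z0 = Sat(E[idle U AF lock]) = {Load, Halt}, add states in Sat(idle) with every successor in Z. Already a fixed point.
Sat(A[idle U E[idle U AF lock]]) = {Load, Halt}

{Load, Halt}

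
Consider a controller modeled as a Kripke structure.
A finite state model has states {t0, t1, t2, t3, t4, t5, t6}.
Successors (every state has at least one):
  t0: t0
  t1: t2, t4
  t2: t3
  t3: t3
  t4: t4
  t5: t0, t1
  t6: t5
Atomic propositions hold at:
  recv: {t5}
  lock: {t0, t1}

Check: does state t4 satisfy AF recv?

AF recv: least fixpoint, start Z0 = {t5}, add states with every successor in Z. Z1 = {t5, t6}; fixed.
Sat(AF recv) = {t5, t6}
t4 ∉ Sat(AF recv) = {t5, t6}, so the formula does not hold at t4.

No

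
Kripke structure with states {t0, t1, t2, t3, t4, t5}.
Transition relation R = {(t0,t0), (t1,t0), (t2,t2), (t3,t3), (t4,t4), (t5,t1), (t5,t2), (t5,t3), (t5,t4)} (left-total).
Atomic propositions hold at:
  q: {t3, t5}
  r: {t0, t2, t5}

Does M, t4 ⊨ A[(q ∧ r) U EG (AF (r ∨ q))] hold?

No

Sat(q ∧ r) = {t5}
Sat(r ∨ q) = {t0, t2, t3, t5}
AF (r ∨ q): least fixpoint, start Z0 = {t0, t2, t3, t5}, add states with every successor in Z. Z1 = {t0, t1, t2, t3, t5}; fixed.
Sat(AF (r ∨ q)) = {t0, t1, t2, t3, t5}
EG (AF (r ∨ q)): greatest fixpoint, start Z0 = {t0, t1, t2, t3, t5}, keep only states in Sat with some successor in Z. Already a fixed point.
Sat(EG (AF (r ∨ q))) = {t0, t1, t2, t3, t5}
A[(q ∧ r) U EG (AF (r ∨ q))]: least fixpoint, start Z0 = Sat(EG (AF (r ∨ q))) = {t0, t1, t2, t3, t5}, add states in Sat(q ∧ r) with every successor in Z. Already a fixed point.
Sat(A[(q ∧ r) U EG (AF (r ∨ q))]) = {t0, t1, t2, t3, t5}
t4 ∉ Sat(A[(q ∧ r) U EG (AF (r ∨ q))]) = {t0, t1, t2, t3, t5}, so the formula does not hold at t4.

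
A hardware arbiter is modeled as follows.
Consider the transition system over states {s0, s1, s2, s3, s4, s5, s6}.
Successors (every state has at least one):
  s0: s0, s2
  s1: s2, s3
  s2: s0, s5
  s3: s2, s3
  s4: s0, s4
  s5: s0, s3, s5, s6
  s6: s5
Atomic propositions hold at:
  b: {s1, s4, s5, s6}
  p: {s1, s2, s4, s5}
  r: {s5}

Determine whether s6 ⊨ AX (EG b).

Yes

EG b: greatest fixpoint, start Z0 = {s1, s4, s5, s6}, keep only states in Sat with some successor in Z. Z1 = {s4, s5, s6}; fixed.
Sat(EG b) = {s4, s5, s6}
Sat(AX (EG b)) = {s : every successor in {s4, s5, s6}} = {s6}
s6 ∈ Sat(AX (EG b)) = {s6}, so the formula holds at s6.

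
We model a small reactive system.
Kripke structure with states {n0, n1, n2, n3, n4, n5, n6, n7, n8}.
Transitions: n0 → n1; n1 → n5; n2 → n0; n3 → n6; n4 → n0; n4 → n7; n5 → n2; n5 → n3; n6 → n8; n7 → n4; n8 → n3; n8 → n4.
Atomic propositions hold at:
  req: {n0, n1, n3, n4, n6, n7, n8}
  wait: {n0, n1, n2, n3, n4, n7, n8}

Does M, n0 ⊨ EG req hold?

EG req: greatest fixpoint, start Z0 = {n0, n1, n3, n4, n6, n7, n8}, keep only states in Sat with some successor in Z. Z1 = {n0, n3, n4, n6, n7, n8}; Z2 = {n3, n4, n6, n7, n8}; fixed.
Sat(EG req) = {n3, n4, n6, n7, n8}
n0 ∉ Sat(EG req) = {n3, n4, n6, n7, n8}, so the formula does not hold at n0.

No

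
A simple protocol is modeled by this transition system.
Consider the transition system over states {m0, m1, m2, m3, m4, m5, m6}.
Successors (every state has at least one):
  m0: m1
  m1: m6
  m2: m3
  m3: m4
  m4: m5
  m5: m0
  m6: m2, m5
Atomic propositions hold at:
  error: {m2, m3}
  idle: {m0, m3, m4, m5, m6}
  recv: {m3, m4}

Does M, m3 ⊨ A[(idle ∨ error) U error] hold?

Yes

Sat(idle ∨ error) = {m0, m2, m3, m4, m5, m6}
A[(idle ∨ error) U error]: least fixpoint, start Z0 = Sat(error) = {m2, m3}, add states in Sat(idle ∨ error) with every successor in Z. Already a fixed point.
Sat(A[(idle ∨ error) U error]) = {m2, m3}
m3 ∈ Sat(A[(idle ∨ error) U error]) = {m2, m3}, so the formula holds at m3.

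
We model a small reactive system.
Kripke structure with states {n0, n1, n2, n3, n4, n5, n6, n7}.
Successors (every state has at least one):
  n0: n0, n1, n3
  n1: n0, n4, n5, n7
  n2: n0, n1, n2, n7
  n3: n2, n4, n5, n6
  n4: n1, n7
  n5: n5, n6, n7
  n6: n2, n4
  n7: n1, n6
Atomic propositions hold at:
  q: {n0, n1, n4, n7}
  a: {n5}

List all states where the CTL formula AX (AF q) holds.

{n4}

AF q: least fixpoint, start Z0 = {n0, n1, n4, n7}, add states with every successor in Z. Already a fixed point.
Sat(AF q) = {n0, n1, n4, n7}
Sat(AX (AF q)) = {s : every successor in {n0, n1, n4, n7}} = {n4}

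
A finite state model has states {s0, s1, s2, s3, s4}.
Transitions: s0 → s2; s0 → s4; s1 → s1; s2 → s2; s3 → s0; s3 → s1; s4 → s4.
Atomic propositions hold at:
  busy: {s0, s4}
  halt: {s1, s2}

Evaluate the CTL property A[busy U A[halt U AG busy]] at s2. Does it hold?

AG busy: greatest fixpoint, start Z0 = {s0, s4}, keep only states in Sat with every successor in Z. Z1 = {s4}; fixed.
Sat(AG busy) = {s4}
A[halt U AG busy]: least fixpoint, start Z0 = Sat(AG busy) = {s4}, add states in Sat(halt) with every successor in Z. Already a fixed point.
Sat(A[halt U AG busy]) = {s4}
A[busy U A[halt U AG busy]]: least fixpoint, start Z0 = Sat(A[halt U AG busy]) = {s4}, add states in Sat(busy) with every successor in Z. Already a fixed point.
Sat(A[busy U A[halt U AG busy]]) = {s4}
s2 ∉ Sat(A[busy U A[halt U AG busy]]) = {s4}, so the formula does not hold at s2.

No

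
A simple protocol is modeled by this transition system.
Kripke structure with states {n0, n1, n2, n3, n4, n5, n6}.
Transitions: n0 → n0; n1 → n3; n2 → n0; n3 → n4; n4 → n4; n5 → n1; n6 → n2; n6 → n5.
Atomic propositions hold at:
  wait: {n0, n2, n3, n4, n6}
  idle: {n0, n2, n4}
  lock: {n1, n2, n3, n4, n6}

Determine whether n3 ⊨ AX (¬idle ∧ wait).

No

Sat(¬idle) = {n1, n3, n5, n6}
Sat(¬idle ∧ wait) = {n3, n6}
Sat(AX (¬idle ∧ wait)) = {s : every successor in {n3, n6}} = {n1}
n3 ∉ Sat(AX (¬idle ∧ wait)) = {n1}, so the formula does not hold at n3.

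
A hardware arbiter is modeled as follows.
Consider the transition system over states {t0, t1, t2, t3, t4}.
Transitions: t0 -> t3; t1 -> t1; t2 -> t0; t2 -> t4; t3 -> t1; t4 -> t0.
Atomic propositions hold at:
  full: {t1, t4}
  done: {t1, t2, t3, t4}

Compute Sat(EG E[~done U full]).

{t1}

Sat(~done) = {t0}
E[~done U full]: least fixpoint, start Z0 = Sat(full) = {t1, t4}, add states in Sat(~done) with some successor in Z. Already a fixed point.
Sat(E[~done U full]) = {t1, t4}
EG E[~done U full]: greatest fixpoint, start Z0 = {t1, t4}, keep only states in Sat with some successor in Z. Z1 = {t1}; fixed.
Sat(EG E[~done U full]) = {t1}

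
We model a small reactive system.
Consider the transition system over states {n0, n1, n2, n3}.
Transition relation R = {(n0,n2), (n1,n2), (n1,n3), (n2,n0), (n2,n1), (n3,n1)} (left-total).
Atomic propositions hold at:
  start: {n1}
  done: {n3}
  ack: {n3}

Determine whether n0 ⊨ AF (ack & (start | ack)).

Sat(start | ack) = {n1, n3}
Sat(ack & (start | ack)) = {n3}
AF (ack & (start | ack)): least fixpoint, start Z0 = {n3}, add states with every successor in Z. Already a fixed point.
Sat(AF (ack & (start | ack))) = {n3}
n0 ∉ Sat(AF (ack & (start | ack))) = {n3}, so the formula does not hold at n0.

No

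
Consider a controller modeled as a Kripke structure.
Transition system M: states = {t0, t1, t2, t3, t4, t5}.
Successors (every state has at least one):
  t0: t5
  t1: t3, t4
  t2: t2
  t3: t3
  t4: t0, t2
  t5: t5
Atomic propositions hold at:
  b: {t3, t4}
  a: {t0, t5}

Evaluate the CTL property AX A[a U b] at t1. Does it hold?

A[a U b]: least fixpoint, start Z0 = Sat(b) = {t3, t4}, add states in Sat(a) with every successor in Z. Already a fixed point.
Sat(A[a U b]) = {t3, t4}
Sat(AX A[a U b]) = {s : every successor in {t3, t4}} = {t1, t3}
t1 ∈ Sat(AX A[a U b]) = {t1, t3}, so the formula holds at t1.

Yes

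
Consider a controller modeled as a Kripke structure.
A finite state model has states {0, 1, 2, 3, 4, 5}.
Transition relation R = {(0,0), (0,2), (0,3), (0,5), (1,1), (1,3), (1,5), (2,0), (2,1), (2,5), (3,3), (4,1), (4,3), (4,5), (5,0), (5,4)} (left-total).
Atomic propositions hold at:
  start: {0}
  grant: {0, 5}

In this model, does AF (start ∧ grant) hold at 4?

No

Sat(start ∧ grant) = {0}
AF (start ∧ grant): least fixpoint, start Z0 = {0}, add states with every successor in Z. Already a fixed point.
Sat(AF (start ∧ grant)) = {0}
4 ∉ Sat(AF (start ∧ grant)) = {0}, so the formula does not hold at 4.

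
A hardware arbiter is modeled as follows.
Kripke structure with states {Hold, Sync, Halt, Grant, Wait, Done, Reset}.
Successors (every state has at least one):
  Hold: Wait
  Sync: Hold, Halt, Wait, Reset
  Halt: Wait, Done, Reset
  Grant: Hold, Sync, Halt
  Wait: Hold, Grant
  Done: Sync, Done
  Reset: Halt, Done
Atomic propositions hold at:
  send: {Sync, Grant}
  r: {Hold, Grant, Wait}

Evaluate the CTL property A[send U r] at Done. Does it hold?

A[send U r]: least fixpoint, start Z0 = Sat(r) = {Hold, Grant, Wait}, add states in Sat(send) with every successor in Z. Already a fixed point.
Sat(A[send U r]) = {Hold, Grant, Wait}
Done ∉ Sat(A[send U r]) = {Hold, Grant, Wait}, so the formula does not hold at Done.

No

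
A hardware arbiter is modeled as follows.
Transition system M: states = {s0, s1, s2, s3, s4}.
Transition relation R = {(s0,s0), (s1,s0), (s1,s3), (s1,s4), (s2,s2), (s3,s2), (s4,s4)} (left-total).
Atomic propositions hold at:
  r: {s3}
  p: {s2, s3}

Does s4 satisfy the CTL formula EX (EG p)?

No

EG p: greatest fixpoint, start Z0 = {s2, s3}, keep only states in Sat with some successor in Z. Already a fixed point.
Sat(EG p) = {s2, s3}
Sat(EX (EG p)) = {s : some successor in {s2, s3}} = {s1, s2, s3}
s4 ∉ Sat(EX (EG p)) = {s1, s2, s3}, so the formula does not hold at s4.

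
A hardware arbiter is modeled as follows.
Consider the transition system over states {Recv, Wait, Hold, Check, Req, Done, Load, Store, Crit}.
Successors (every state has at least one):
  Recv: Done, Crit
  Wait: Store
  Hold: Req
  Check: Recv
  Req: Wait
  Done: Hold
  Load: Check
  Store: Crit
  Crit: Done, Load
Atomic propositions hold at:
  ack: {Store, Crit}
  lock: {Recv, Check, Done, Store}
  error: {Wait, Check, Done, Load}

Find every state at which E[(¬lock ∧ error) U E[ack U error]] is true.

{Wait, Check, Done, Load, Store, Crit}

Sat(¬lock) = {Wait, Hold, Req, Load, Crit}
Sat(¬lock ∧ error) = {Wait, Load}
E[ack U error]: least fixpoint, start Z0 = Sat(error) = {Wait, Check, Done, Load}, add states in Sat(ack) with some successor in Z. Z1 = {Wait, Check, Done, Load, Crit}; Z2 = {Wait, Check, Done, Load, Store, Crit}; fixed.
Sat(E[ack U error]) = {Wait, Check, Done, Load, Store, Crit}
E[(¬lock ∧ error) U E[ack U error]]: least fixpoint, start Z0 = Sat(E[ack U error]) = {Wait, Check, Done, Load, Store, Crit}, add states in Sat(¬lock ∧ error) with some successor in Z. Already a fixed point.
Sat(E[(¬lock ∧ error) U E[ack U error]]) = {Wait, Check, Done, Load, Store, Crit}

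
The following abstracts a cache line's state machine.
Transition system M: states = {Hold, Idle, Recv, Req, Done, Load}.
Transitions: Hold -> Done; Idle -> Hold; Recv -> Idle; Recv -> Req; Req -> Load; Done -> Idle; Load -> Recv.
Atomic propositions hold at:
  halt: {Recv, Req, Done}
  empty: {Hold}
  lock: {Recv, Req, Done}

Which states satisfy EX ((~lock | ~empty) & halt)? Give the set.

Sat(~lock) = {Hold, Idle, Load}
Sat(~empty) = {Idle, Recv, Req, Done, Load}
Sat(~lock | ~empty) = {Hold, Idle, Recv, Req, Done, Load}
Sat((~lock | ~empty) & halt) = {Recv, Req, Done}
Sat(EX ((~lock | ~empty) & halt)) = {s : some successor in {Recv, Req, Done}} = {Hold, Recv, Load}

{Hold, Recv, Load}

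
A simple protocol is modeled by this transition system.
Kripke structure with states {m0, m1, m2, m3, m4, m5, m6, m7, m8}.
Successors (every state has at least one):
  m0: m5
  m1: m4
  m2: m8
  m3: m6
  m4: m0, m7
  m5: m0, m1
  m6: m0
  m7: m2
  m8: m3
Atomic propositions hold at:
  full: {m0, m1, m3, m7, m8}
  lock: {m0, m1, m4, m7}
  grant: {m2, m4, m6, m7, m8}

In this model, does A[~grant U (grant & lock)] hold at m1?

Sat(~grant) = {m0, m1, m3, m5}
Sat(grant & lock) = {m4, m7}
A[~grant U (grant & lock)]: least fixpoint, start Z0 = Sat((grant & lock)) = {m4, m7}, add states in Sat(~grant) with every successor in Z. Z1 = {m1, m4, m7}; fixed.
Sat(A[~grant U (grant & lock)]) = {m1, m4, m7}
m1 ∈ Sat(A[~grant U (grant & lock)]) = {m1, m4, m7}, so the formula holds at m1.

Yes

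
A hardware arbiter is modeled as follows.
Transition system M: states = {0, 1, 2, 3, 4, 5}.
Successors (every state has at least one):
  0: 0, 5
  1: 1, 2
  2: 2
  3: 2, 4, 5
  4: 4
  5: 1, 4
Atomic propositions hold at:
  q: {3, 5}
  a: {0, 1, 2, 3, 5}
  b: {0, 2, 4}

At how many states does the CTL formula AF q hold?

2

AF q: least fixpoint, start Z0 = {3, 5}, add states with every successor in Z. Already a fixed point.
Sat(AF q) = {3, 5}
|Sat(AF q)| = |{3, 5}| = 2.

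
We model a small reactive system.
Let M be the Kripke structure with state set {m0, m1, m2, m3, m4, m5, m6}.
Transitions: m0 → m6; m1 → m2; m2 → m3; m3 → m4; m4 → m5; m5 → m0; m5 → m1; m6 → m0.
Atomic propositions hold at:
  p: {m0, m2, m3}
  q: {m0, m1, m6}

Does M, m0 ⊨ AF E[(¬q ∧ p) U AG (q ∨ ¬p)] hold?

Yes

Sat(¬q) = {m2, m3, m4, m5}
Sat(¬q ∧ p) = {m2, m3}
Sat(¬p) = {m1, m4, m5, m6}
Sat(q ∨ ¬p) = {m0, m1, m4, m5, m6}
AG (q ∨ ¬p): greatest fixpoint, start Z0 = {m0, m1, m4, m5, m6}, keep only states in Sat with every successor in Z. Z1 = {m0, m4, m5, m6}; Z2 = {m0, m4, m6}; Z3 = {m0, m6}; fixed.
Sat(AG (q ∨ ¬p)) = {m0, m6}
E[(¬q ∧ p) U AG (q ∨ ¬p)]: least fixpoint, start Z0 = Sat(AG (q ∨ ¬p)) = {m0, m6}, add states in Sat(¬q ∧ p) with some successor in Z. Already a fixed point.
Sat(E[(¬q ∧ p) U AG (q ∨ ¬p)]) = {m0, m6}
AF E[(¬q ∧ p) U AG (q ∨ ¬p)]: least fixpoint, start Z0 = {m0, m6}, add states with every successor in Z. Already a fixed point.
Sat(AF E[(¬q ∧ p) U AG (q ∨ ¬p)]) = {m0, m6}
m0 ∈ Sat(AF E[(¬q ∧ p) U AG (q ∨ ¬p)]) = {m0, m6}, so the formula holds at m0.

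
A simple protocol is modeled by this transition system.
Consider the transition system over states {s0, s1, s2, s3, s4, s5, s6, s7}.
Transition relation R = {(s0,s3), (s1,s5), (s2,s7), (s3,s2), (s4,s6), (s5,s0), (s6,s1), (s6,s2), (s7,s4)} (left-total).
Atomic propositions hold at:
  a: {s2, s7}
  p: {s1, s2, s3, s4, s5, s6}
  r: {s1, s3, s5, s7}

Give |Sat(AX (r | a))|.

5

Sat(r | a) = {s1, s2, s3, s5, s7}
Sat(AX (r | a)) = {s : every successor in {s1, s2, s3, s5, s7}} = {s0, s1, s2, s3, s6}
|Sat(AX (r | a))| = |{s0, s1, s2, s3, s6}| = 5.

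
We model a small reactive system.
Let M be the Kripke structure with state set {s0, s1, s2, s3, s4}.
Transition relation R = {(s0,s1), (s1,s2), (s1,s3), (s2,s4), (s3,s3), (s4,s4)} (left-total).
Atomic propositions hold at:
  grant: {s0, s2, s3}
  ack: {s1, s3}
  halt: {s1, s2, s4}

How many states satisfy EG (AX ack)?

1

Sat(AX ack) = {s : every successor in {s1, s3}} = {s0, s3}
EG (AX ack): greatest fixpoint, start Z0 = {s0, s3}, keep only states in Sat with some successor in Z. Z1 = {s3}; fixed.
Sat(EG (AX ack)) = {s3}
|Sat(EG (AX ack))| = |{s3}| = 1.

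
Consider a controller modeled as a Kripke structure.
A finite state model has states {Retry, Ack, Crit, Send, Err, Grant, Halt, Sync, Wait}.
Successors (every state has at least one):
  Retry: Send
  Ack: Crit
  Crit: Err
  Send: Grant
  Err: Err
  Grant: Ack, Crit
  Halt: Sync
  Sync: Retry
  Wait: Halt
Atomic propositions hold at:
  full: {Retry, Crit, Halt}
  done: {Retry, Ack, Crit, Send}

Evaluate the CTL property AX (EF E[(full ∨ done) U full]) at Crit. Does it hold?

Sat(full ∨ done) = {Retry, Ack, Crit, Send, Halt}
E[(full ∨ done) U full]: least fixpoint, start Z0 = Sat(full) = {Retry, Crit, Halt}, add states in Sat(full ∨ done) with some successor in Z. Z1 = {Retry, Ack, Crit, Halt}; fixed.
Sat(E[(full ∨ done) U full]) = {Retry, Ack, Crit, Halt}
EF E[(full ∨ done) U full]: least fixpoint, start Z0 = {Retry, Ack, Crit, Halt}, add states with some successor in Z. Z1 = {Retry, Ack, Crit, Grant, Halt, Sync, Wait}; Z2 = {Retry, Ack, Crit, Send, Grant, Halt, Sync, Wait}; fixed.
Sat(EF E[(full ∨ done) U full]) = {Retry, Ack, Crit, Send, Grant, Halt, Sync, Wait}
Sat(AX (EF E[(full ∨ done) U full])) = {s : every successor in {Retry, Ack, Crit, Send, Grant, Halt, Sync, Wait}} = {Retry, Ack, Send, Grant, Halt, Sync, Wait}
Crit ∉ Sat(AX (EF E[(full ∨ done) U full])) = {Retry, Ack, Send, Grant, Halt, Sync, Wait}, so the formula does not hold at Crit.

No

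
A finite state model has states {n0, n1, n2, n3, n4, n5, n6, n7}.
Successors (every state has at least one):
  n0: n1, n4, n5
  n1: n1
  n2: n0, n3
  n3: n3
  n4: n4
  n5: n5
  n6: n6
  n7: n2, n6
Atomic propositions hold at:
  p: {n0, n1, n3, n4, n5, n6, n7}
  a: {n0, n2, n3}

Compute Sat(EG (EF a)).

EF a: least fixpoint, start Z0 = {n0, n2, n3}, add states with some successor in Z. Z1 = {n0, n2, n3, n7}; fixed.
Sat(EF a) = {n0, n2, n3, n7}
EG (EF a): greatest fixpoint, start Z0 = {n0, n2, n3, n7}, keep only states in Sat with some successor in Z. Z1 = {n2, n3, n7}; fixed.
Sat(EG (EF a)) = {n2, n3, n7}

{n2, n3, n7}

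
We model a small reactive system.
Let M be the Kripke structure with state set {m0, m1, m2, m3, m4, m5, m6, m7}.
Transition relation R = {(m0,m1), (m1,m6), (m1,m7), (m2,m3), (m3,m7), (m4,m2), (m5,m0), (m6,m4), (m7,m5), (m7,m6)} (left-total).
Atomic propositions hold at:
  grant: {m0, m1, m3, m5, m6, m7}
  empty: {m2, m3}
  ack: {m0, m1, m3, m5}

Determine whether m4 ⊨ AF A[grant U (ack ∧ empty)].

Yes

Sat(ack ∧ empty) = {m3}
A[grant U (ack ∧ empty)]: least fixpoint, start Z0 = Sat((ack ∧ empty)) = {m3}, add states in Sat(grant) with every successor in Z. Already a fixed point.
Sat(A[grant U (ack ∧ empty)]) = {m3}
AF A[grant U (ack ∧ empty)]: least fixpoint, start Z0 = {m3}, add states with every successor in Z. Z1 = {m2, m3}; Z2 = {m2, m3, m4}; Z3 = {m2, m3, m4, m6}; fixed.
Sat(AF A[grant U (ack ∧ empty)]) = {m2, m3, m4, m6}
m4 ∈ Sat(AF A[grant U (ack ∧ empty)]) = {m2, m3, m4, m6}, so the formula holds at m4.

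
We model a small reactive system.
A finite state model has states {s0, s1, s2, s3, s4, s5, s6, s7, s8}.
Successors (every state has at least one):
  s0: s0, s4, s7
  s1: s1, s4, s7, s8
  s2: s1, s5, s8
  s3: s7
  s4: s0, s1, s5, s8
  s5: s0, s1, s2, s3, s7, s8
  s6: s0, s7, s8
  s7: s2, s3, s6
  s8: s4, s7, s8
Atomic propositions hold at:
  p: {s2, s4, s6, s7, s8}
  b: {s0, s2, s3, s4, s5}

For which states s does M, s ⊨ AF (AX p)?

Sat(AX p) = {s : every successor in {s2, s4, s6, s7, s8}} = {s3, s8}
AF (AX p): least fixpoint, start Z0 = {s3, s8}, add states with every successor in Z. Already a fixed point.
Sat(AF (AX p)) = {s3, s8}

{s3, s8}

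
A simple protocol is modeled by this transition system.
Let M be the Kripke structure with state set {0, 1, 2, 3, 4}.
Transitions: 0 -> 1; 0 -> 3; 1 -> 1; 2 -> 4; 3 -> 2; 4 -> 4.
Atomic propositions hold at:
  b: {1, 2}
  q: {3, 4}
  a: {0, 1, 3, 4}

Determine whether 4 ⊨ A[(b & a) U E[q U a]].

Sat(b & a) = {1}
E[q U a]: least fixpoint, start Z0 = Sat(a) = {0, 1, 3, 4}, add states in Sat(q) with some successor in Z. Already a fixed point.
Sat(E[q U a]) = {0, 1, 3, 4}
A[(b & a) U E[q U a]]: least fixpoint, start Z0 = Sat(E[q U a]) = {0, 1, 3, 4}, add states in Sat(b & a) with every successor in Z. Already a fixed point.
Sat(A[(b & a) U E[q U a]]) = {0, 1, 3, 4}
4 ∈ Sat(A[(b & a) U E[q U a]]) = {0, 1, 3, 4}, so the formula holds at 4.

Yes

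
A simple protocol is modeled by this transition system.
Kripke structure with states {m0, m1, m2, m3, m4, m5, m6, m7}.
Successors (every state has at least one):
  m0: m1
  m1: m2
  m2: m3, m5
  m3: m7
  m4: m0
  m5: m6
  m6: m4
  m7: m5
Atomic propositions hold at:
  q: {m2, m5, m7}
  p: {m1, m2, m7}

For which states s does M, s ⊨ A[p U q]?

A[p U q]: least fixpoint, start Z0 = Sat(q) = {m2, m5, m7}, add states in Sat(p) with every successor in Z. Z1 = {m1, m2, m5, m7}; fixed.
Sat(A[p U q]) = {m1, m2, m5, m7}

{m1, m2, m5, m7}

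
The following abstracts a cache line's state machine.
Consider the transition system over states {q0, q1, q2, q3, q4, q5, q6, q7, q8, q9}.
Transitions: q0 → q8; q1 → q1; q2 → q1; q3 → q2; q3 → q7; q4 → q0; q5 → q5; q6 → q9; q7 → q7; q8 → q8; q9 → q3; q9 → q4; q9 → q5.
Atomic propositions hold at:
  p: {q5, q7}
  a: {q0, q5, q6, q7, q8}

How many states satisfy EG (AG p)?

2

AG p: greatest fixpoint, start Z0 = {q5, q7}, keep only states in Sat with every successor in Z. Already a fixed point.
Sat(AG p) = {q5, q7}
EG (AG p): greatest fixpoint, start Z0 = {q5, q7}, keep only states in Sat with some successor in Z. Already a fixed point.
Sat(EG (AG p)) = {q5, q7}
|Sat(EG (AG p))| = |{q5, q7}| = 2.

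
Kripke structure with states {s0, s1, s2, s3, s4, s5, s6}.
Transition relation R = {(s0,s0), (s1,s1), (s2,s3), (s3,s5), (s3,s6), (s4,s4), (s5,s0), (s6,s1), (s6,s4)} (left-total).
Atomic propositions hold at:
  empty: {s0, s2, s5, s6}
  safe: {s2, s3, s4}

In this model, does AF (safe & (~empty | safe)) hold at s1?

No

Sat(~empty) = {s1, s3, s4}
Sat(~empty | safe) = {s1, s2, s3, s4}
Sat(safe & (~empty | safe)) = {s2, s3, s4}
AF (safe & (~empty | safe)): least fixpoint, start Z0 = {s2, s3, s4}, add states with every successor in Z. Already a fixed point.
Sat(AF (safe & (~empty | safe))) = {s2, s3, s4}
s1 ∉ Sat(AF (safe & (~empty | safe))) = {s2, s3, s4}, so the formula does not hold at s1.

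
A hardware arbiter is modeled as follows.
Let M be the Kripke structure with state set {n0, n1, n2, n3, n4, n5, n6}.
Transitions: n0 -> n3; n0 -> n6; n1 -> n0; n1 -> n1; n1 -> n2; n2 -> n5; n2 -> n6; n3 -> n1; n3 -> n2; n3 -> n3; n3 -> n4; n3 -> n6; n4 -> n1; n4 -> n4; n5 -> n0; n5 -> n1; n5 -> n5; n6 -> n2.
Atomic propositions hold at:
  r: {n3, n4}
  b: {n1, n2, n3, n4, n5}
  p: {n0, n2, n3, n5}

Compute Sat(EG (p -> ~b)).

Sat(~b) = {n0, n6}
Sat(p -> ~b) = {n0, n1, n4, n6}
EG (p -> ~b): greatest fixpoint, start Z0 = {n0, n1, n4, n6}, keep only states in Sat with some successor in Z. Z1 = {n0, n1, n4}; Z2 = {n1, n4}; fixed.
Sat(EG (p -> ~b)) = {n1, n4}

{n1, n4}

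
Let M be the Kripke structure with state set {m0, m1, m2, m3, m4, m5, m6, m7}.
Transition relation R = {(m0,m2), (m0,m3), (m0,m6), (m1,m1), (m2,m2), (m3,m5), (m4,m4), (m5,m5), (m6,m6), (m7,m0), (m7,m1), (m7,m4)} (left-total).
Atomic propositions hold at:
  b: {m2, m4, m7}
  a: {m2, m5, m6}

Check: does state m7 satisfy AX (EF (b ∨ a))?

Sat(b ∨ a) = {m2, m4, m5, m6, m7}
EF (b ∨ a): least fixpoint, start Z0 = {m2, m4, m5, m6, m7}, add states with some successor in Z. Z1 = {m0, m2, m3, m4, m5, m6, m7}; fixed.
Sat(EF (b ∨ a)) = {m0, m2, m3, m4, m5, m6, m7}
Sat(AX (EF (b ∨ a))) = {s : every successor in {m0, m2, m3, m4, m5, m6, m7}} = {m0, m2, m3, m4, m5, m6}
m7 ∉ Sat(AX (EF (b ∨ a))) = {m0, m2, m3, m4, m5, m6}, so the formula does not hold at m7.

No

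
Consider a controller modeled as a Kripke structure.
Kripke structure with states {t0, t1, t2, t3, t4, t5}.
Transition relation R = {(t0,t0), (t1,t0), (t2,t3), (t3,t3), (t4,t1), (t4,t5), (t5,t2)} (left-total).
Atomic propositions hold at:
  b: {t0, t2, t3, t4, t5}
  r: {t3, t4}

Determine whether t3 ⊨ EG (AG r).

Yes

AG r: greatest fixpoint, start Z0 = {t3, t4}, keep only states in Sat with every successor in Z. Z1 = {t3}; fixed.
Sat(AG r) = {t3}
EG (AG r): greatest fixpoint, start Z0 = {t3}, keep only states in Sat with some successor in Z. Already a fixed point.
Sat(EG (AG r)) = {t3}
t3 ∈ Sat(EG (AG r)) = {t3}, so the formula holds at t3.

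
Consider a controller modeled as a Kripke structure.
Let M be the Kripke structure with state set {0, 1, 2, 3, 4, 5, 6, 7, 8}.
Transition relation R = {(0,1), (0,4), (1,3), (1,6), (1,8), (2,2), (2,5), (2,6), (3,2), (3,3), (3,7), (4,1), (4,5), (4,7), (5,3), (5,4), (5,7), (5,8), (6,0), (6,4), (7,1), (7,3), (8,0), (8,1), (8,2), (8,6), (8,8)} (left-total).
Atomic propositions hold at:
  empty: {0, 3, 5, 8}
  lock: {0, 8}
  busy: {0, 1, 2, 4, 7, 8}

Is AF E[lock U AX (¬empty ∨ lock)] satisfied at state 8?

Yes

Sat(¬empty) = {1, 2, 4, 6, 7}
Sat(¬empty ∨ lock) = {0, 1, 2, 4, 6, 7, 8}
Sat(AX (¬empty ∨ lock)) = {s : every successor in {0, 1, 2, 4, 6, 7, 8}} = {0, 6, 8}
E[lock U AX (¬empty ∨ lock)]: least fixpoint, start Z0 = Sat(AX (¬empty ∨ lock)) = {0, 6, 8}, add states in Sat(lock) with some successor in Z. Already a fixed point.
Sat(E[lock U AX (¬empty ∨ lock)]) = {0, 6, 8}
AF E[lock U AX (¬empty ∨ lock)]: least fixpoint, start Z0 = {0, 6, 8}, add states with every successor in Z. Already a fixed point.
Sat(AF E[lock U AX (¬empty ∨ lock)]) = {0, 6, 8}
8 ∈ Sat(AF E[lock U AX (¬empty ∨ lock)]) = {0, 6, 8}, so the formula holds at 8.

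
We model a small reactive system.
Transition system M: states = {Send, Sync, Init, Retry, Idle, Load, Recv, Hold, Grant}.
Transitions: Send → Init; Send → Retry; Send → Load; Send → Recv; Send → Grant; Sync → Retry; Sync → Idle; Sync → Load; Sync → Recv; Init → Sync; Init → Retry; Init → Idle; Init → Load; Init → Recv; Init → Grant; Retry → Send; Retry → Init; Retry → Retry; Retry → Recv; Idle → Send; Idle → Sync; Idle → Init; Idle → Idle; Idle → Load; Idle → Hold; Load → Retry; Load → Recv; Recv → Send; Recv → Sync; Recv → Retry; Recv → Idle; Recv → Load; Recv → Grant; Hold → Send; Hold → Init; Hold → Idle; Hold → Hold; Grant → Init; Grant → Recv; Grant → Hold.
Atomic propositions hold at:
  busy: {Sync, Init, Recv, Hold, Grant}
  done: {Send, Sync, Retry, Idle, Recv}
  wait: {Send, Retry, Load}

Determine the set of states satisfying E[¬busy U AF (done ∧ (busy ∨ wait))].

{Send, Sync, Retry, Idle, Load, Recv}

Sat(¬busy) = {Send, Retry, Idle, Load}
Sat(busy ∨ wait) = {Send, Sync, Init, Retry, Load, Recv, Hold, Grant}
Sat(done ∧ (busy ∨ wait)) = {Send, Sync, Retry, Recv}
AF (done ∧ (busy ∨ wait)): least fixpoint, start Z0 = {Send, Sync, Retry, Recv}, add states with every successor in Z. Z1 = {Send, Sync, Retry, Load, Recv}; fixed.
Sat(AF (done ∧ (busy ∨ wait))) = {Send, Sync, Retry, Load, Recv}
E[¬busy U AF (done ∧ (busy ∨ wait))]: least fixpoint, start Z0 = Sat(AF (done ∧ (busy ∨ wait))) = {Send, Sync, Retry, Load, Recv}, add states in Sat(¬busy) with some successor in Z. Z1 = {Send, Sync, Retry, Idle, Load, Recv}; fixed.
Sat(E[¬busy U AF (done ∧ (busy ∨ wait))]) = {Send, Sync, Retry, Idle, Load, Recv}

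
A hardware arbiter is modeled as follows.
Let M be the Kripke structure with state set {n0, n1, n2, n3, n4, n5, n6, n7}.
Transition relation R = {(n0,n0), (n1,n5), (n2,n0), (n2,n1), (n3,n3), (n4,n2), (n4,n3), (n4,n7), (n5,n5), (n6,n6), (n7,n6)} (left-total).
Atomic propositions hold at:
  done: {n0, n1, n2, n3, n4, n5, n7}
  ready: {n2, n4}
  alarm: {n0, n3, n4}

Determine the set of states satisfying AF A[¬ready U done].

{n0, n1, n2, n3, n4, n5, n7}

Sat(¬ready) = {n0, n1, n3, n5, n6, n7}
A[¬ready U done]: least fixpoint, start Z0 = Sat(done) = {n0, n1, n2, n3, n4, n5, n7}, add states in Sat(¬ready) with every successor in Z. Already a fixed point.
Sat(A[¬ready U done]) = {n0, n1, n2, n3, n4, n5, n7}
AF A[¬ready U done]: least fixpoint, start Z0 = {n0, n1, n2, n3, n4, n5, n7}, add states with every successor in Z. Already a fixed point.
Sat(AF A[¬ready U done]) = {n0, n1, n2, n3, n4, n5, n7}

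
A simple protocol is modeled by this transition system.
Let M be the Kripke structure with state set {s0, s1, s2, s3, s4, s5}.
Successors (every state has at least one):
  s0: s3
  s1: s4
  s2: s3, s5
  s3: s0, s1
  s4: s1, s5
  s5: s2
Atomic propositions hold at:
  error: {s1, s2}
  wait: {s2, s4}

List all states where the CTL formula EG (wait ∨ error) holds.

{s1, s4}

Sat(wait ∨ error) = {s1, s2, s4}
EG (wait ∨ error): greatest fixpoint, start Z0 = {s1, s2, s4}, keep only states in Sat with some successor in Z. Z1 = {s1, s4}; fixed.
Sat(EG (wait ∨ error)) = {s1, s4}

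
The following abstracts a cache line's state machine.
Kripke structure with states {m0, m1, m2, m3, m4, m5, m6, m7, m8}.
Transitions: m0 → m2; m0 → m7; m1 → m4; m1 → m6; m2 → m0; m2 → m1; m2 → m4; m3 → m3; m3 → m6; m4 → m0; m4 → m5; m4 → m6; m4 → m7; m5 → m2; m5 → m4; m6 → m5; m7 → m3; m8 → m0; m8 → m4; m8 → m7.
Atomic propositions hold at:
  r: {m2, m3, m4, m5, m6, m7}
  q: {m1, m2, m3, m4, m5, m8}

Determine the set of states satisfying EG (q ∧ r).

{m2, m3, m4, m5}

Sat(q ∧ r) = {m2, m3, m4, m5}
EG (q ∧ r): greatest fixpoint, start Z0 = {m2, m3, m4, m5}, keep only states in Sat with some successor in Z. Already a fixed point.
Sat(EG (q ∧ r)) = {m2, m3, m4, m5}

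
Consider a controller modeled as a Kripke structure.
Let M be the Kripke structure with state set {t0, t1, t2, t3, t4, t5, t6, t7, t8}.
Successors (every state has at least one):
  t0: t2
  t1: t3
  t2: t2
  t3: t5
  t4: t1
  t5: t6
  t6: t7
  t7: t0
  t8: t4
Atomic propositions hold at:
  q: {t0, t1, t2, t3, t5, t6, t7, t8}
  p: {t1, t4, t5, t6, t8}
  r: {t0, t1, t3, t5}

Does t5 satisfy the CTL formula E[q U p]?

E[q U p]: least fixpoint, start Z0 = Sat(p) = {t1, t4, t5, t6, t8}, add states in Sat(q) with some successor in Z. Z1 = {t1, t3, t4, t5, t6, t8}; fixed.
Sat(E[q U p]) = {t1, t3, t4, t5, t6, t8}
t5 ∈ Sat(E[q U p]) = {t1, t3, t4, t5, t6, t8}, so the formula holds at t5.

Yes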